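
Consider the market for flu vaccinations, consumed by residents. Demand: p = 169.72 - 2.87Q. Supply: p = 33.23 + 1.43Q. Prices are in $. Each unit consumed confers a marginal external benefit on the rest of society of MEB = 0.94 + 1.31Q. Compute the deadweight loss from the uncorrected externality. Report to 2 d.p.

DWL = $302.36

Market equilibrium (private): 33.23 + 1.43Q = 169.72 - 2.87Q → Q_m = 31.7419.
Social marginal benefit = demand + MEB = 170.66 - 1.56Q.
Set SMB = MC: 170.66 - 1.56Q = 33.23 + 1.43Q → Q* = 45.9632.
The welfare-loss triangle has base |Q_m − Q*| and height MEB(Q_m) (the vertical gap between SMB and MC is zero at Q* and MEB at Q_m).
DWL = ½ × 14.2213 × 42.5218 = 302.3576.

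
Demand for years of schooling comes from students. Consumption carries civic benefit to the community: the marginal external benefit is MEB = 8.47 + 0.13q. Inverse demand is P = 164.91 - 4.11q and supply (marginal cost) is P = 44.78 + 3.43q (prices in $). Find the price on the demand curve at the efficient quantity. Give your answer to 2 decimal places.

P = $93.58

Social marginal benefit = demand + MEB = 173.38 - 3.98q.
Set SMB = MC: 173.38 - 3.98q = 44.78 + 3.43q → q* = 17.3549.
Consumer price on the demand curve at q*: 164.91 − 4.11×17.3549 = 93.5814.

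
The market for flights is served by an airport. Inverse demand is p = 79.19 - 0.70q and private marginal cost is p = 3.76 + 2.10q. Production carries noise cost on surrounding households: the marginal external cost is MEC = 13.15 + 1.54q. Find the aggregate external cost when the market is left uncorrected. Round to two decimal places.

913.06

Market equilibrium (private): 3.76 + 2.10q = 79.19 - 0.70q → q_m = 26.9393.
Total external cost = ∫₀^{q_m} (13.15 + 1.54q) dq = 13.15×26.9393 + ½×1.54×26.9393² = 913.0607.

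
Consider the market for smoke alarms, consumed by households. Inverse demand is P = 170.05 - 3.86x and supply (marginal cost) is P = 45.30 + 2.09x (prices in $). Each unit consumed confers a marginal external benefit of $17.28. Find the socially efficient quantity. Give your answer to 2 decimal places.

x* = 23.87

Social marginal benefit = demand + MEB = 187.33 - 3.86x.
Set SMB = MC: 187.33 - 3.86x = 45.30 + 2.09x → x* = 23.8706.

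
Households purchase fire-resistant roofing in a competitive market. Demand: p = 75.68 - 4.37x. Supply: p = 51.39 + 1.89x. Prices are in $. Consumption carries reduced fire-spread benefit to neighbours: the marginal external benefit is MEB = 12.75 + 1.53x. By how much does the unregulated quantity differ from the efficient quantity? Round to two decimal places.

3.95 units

Market equilibrium (private): 51.39 + 1.89x = 75.68 - 4.37x → x_m = 3.8802.
Social marginal benefit = demand + MEB = 88.43 - 2.84x.
Set SMB = MC: 88.43 - 2.84x = 51.39 + 1.89x → x* = 7.8309.
Gap = |3.8802 − 7.8309| = 3.9507.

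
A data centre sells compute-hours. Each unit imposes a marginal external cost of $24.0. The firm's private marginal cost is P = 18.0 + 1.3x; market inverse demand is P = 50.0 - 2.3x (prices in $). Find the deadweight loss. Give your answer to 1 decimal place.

DWL = $80.0

Market equilibrium (private): 18.0 + 1.3x = 50.0 - 2.3x → x_m = 8.8889.
Social marginal cost = private MC + MEC = 42.0 + 1.3x.
Set SMC = demand: 42.0 + 1.3x = 50.0 - 2.3x → x* = 2.2222.
The loss is the area between SMC and demand from x* to x_m; with linear curves that's a triangle of height MEC(x_m).
DWL = ½ × 6.6667 × 24.0000 = 80.0004.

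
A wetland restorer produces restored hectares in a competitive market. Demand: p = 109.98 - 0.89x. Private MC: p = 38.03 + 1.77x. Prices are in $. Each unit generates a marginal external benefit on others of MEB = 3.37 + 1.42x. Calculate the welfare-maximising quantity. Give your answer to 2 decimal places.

x* = 60.74

Social marginal cost = private MC − MEB = 34.66 + 0.35x.
Set SMC = demand: 34.66 + 0.35x = 109.98 - 0.89x → x* = 60.7419.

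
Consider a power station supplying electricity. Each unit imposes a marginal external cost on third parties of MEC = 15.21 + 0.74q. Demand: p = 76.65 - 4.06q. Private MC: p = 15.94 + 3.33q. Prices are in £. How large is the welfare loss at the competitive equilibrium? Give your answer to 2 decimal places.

Market equilibrium (private): 15.94 + 3.33q = 76.65 - 4.06q → q_m = 8.2152.
Social marginal cost = private MC + MEC = 31.15 + 4.07q.
Set SMC = demand: 31.15 + 4.07q = 76.65 - 4.06q → q* = 5.5966.
Height of the DWL triangle at q_m is SMC(q_m) − demand(q_m) = MEC(q_m) = 21.2892.
DWL = ½ × 2.6186 × 21.2892 = 27.8739.

DWL = £27.87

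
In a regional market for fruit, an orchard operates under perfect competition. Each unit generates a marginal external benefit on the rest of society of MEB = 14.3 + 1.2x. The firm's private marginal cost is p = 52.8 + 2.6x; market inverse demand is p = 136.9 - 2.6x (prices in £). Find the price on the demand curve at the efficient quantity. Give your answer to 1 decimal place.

Social marginal cost = private MC − MEB = 38.5 + 1.4x.
Set SMC = demand: 38.5 + 1.4x = 136.9 - 2.6x → x* = 24.6000.
Consumer price on the demand curve at x*: 136.9 − 2.6×24.6000 = 72.9400.

P = £72.9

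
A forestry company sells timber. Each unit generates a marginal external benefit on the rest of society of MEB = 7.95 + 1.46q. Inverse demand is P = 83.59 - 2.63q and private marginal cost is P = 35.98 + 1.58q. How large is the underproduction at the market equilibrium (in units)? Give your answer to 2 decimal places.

Market equilibrium (private): 35.98 + 1.58q = 83.59 - 2.63q → q_m = 11.3088.
Social marginal cost = private MC − MEB = 28.03 + 0.12q.
Set SMC = demand: 28.03 + 0.12q = 83.59 - 2.63q → q* = 20.2036.
Gap = |11.3088 − 20.2036| = 8.8948.

8.89 units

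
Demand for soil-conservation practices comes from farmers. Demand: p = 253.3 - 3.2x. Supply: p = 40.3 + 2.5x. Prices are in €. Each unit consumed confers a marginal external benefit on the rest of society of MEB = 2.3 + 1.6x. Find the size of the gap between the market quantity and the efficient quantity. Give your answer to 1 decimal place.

Market equilibrium (private): 40.3 + 2.5x = 253.3 - 3.2x → x_m = 37.3684.
Social marginal benefit = demand + MEB = 255.6 - 1.6x.
Set SMB = MC: 255.6 - 1.6x = 40.3 + 2.5x → x* = 52.5122.
Gap = |37.3684 − 52.5122| = 15.1438.

15.1 units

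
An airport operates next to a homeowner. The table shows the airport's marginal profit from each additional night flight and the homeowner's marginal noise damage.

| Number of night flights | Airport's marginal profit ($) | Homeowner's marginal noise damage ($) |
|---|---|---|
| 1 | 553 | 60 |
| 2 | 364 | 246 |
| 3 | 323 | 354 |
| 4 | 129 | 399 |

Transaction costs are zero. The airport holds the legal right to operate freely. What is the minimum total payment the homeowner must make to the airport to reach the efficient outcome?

$452

Left alone the airport would choose level 4 (marginal profit stays positive).
Efficient level: k* = 2 (marginal profit ≥ marginal noise damage through 2).
The homeowner must at least cover the airport's forgone profit from cutting 4→2: 323 + 129 = 452.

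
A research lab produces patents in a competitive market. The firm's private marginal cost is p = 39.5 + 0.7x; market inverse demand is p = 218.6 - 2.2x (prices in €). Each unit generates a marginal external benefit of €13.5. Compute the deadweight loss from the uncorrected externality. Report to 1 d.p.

Market equilibrium (private): 39.5 + 0.7x = 218.6 - 2.2x → x_m = 61.7586.
Social marginal cost = private MC − MEB = 26.0 + 0.7x.
Set SMC = demand: 26.0 + 0.7x = 218.6 - 2.2x → x* = 66.4138.
The loss is the area between SMC and demand from x* to x_m; with linear curves that's a triangle of height MEB(x_m).
DWL = ½ × 4.6552 × 13.5000 = 31.4226.

DWL = €31.4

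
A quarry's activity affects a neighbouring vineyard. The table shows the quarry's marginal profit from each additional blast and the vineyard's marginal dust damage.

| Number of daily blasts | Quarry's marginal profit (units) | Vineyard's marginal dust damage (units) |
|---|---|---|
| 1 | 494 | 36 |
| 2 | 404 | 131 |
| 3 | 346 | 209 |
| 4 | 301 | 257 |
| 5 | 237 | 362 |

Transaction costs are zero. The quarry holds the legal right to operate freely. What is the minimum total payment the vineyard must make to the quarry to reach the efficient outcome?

237

Left alone the quarry would choose level 5 (marginal profit stays positive).
Efficient level: k* = 4 (marginal profit ≥ marginal dust damage through 4).
The vineyard must at least cover the quarry's forgone profit from cutting 5→4: 237 = 237.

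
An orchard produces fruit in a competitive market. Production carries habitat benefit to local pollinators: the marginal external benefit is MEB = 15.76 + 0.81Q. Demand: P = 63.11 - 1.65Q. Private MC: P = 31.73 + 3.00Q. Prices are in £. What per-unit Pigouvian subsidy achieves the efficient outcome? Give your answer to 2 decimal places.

subsidy = £25.70 per unit

Social marginal cost = private MC − MEB = 15.97 + 2.19Q.
Set SMC = demand: 15.97 + 2.19Q = 63.11 - 1.65Q → Q* = 12.2760.
The Pigouvian subsidy equals MEB at Q*: 15.76 + 0.81×12.2760 = 25.7036.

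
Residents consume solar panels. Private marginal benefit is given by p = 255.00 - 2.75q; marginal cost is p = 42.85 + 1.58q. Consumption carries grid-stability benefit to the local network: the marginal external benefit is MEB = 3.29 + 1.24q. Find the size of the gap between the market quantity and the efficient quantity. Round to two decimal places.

20.73 units

Market equilibrium (private): 42.85 + 1.58q = 255.00 - 2.75q → q_m = 48.9954.
Social marginal benefit = demand + MEB = 258.29 - 1.51q.
Set SMB = MC: 258.29 - 1.51q = 42.85 + 1.58q → q* = 69.7217.
Gap = |48.9954 − 69.7217| = 20.7263.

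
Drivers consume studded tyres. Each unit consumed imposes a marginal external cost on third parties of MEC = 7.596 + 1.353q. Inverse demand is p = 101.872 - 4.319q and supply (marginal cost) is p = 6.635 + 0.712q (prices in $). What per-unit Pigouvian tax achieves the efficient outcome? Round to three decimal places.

tax = $26.170 per unit

Social marginal benefit = demand − MEC = 94.276 - 5.672q.
Set SMB = MC: 94.276 - 5.672q = 6.635 + 0.712q → q* = 13.7282.
The Pigouvian tax equals MEC at q*: 7.596 + 1.353×13.7282 = 26.1703.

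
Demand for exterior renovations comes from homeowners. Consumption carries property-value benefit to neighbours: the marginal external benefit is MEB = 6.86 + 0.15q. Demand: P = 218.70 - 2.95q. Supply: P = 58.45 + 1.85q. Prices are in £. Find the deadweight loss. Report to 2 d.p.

Market equilibrium (private): 58.45 + 1.85q = 218.70 - 2.95q → q_m = 33.3854.
Social marginal benefit = demand + MEB = 225.56 - 2.80q.
Set SMB = MC: 225.56 - 2.80q = 58.45 + 1.85q → q* = 35.9376.
The welfare-loss triangle has base |q_m − q*| and height MEB(q_m) (the vertical gap between SMB and MC is zero at q* and MEB at q_m).
DWL = ½ × 2.5522 × 11.8678 = 15.1445.

DWL = £15.14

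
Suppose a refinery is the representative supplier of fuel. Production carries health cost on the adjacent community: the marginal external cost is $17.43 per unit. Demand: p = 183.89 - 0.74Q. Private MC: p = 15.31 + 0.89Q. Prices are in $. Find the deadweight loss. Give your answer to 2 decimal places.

Market equilibrium (private): 15.31 + 0.89Q = 183.89 - 0.74Q → Q_m = 103.4233.
Social marginal cost = private MC + MEC = 32.74 + 0.89Q.
Set SMC = demand: 32.74 + 0.89Q = 183.89 - 0.74Q → Q* = 92.7301.
Between Q* and Q_m the wedge SMC − demand runs linearly from 0 to MEC(Q_m), so the loss is a triangle.
DWL = ½ × 10.6932 × 17.4300 = 93.1912.

DWL = $93.19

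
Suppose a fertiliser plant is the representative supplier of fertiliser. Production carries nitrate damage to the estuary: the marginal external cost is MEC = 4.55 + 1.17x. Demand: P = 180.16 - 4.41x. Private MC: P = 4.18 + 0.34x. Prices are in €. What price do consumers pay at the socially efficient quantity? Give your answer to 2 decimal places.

P = €52.46

Social marginal cost = private MC + MEC = 8.73 + 1.51x.
Set SMC = demand: 8.73 + 1.51x = 180.16 - 4.41x → x* = 28.9578.
Consumer price on the demand curve at x*: 180.16 − 4.41×28.9578 = 52.4561.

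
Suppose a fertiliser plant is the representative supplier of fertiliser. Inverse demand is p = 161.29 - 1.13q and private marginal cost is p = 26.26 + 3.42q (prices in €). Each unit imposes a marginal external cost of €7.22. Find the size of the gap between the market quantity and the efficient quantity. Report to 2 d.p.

1.59 units

Market equilibrium (private): 26.26 + 3.42q = 161.29 - 1.13q → q_m = 29.6769.
Social marginal cost = private MC + MEC = 33.48 + 3.42q.
Set SMC = demand: 33.48 + 3.42q = 161.29 - 1.13q → q* = 28.0901.
Gap = |29.6769 − 28.0901| = 1.5868.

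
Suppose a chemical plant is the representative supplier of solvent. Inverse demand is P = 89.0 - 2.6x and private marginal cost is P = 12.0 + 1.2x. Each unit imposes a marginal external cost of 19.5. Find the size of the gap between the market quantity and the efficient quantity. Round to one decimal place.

5.1 units

Market equilibrium (private): 12.0 + 1.2x = 89.0 - 2.6x → x_m = 20.2632.
Social marginal cost = private MC + MEC = 31.5 + 1.2x.
Set SMC = demand: 31.5 + 1.2x = 89.0 - 2.6x → x* = 15.1316.
Gap = |20.2632 − 15.1316| = 5.1316.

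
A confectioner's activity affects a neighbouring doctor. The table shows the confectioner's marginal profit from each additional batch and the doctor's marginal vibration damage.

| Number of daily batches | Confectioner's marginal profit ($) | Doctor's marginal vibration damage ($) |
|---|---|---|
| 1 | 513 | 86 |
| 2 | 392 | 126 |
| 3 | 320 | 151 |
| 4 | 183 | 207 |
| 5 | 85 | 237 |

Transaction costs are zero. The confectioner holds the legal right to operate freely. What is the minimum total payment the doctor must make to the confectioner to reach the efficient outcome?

Left alone the confectioner would choose level 5 (marginal profit stays positive).
Efficient level: k* = 3 (marginal profit ≥ marginal vibration damage through 3).
The doctor must at least cover the confectioner's forgone profit from cutting 5→3: 183 + 85 = 268.

$268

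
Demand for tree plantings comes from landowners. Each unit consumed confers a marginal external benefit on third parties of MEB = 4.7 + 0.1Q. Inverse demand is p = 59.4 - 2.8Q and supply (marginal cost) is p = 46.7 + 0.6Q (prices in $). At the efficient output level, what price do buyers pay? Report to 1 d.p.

Social marginal benefit = demand + MEB = 64.1 - 2.7Q.
Set SMB = MC: 64.1 - 2.7Q = 46.7 + 0.6Q → Q* = 5.2727.
Consumer price on the demand curve at Q*: 59.4 − 2.8×5.2727 = 44.6364.

P = $44.6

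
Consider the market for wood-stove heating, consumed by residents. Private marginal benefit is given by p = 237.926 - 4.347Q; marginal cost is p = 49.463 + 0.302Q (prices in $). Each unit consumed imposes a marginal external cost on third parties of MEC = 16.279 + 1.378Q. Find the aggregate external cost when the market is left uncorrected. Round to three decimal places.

Market equilibrium (private): 49.463 + 0.302Q = 237.926 - 4.347Q → Q_m = 40.5384.
Total external cost = ∫₀^{Q_m} (16.279 + 1.378Q) dQ = 16.279×40.5384 + ½×1.378×40.5384² = 1792.2009.

$1792.201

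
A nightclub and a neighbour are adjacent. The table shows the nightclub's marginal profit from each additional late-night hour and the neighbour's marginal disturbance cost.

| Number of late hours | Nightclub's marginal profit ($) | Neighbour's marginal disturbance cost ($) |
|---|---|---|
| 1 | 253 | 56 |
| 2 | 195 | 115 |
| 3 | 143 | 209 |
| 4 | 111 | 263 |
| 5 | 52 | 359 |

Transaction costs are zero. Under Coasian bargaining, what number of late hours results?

Bargaining reaches the level where marginal profit last exceeds marginal disturbance cost.
That holds through level 2 (195 ≥ 115) but not at 3 (143 < 209).

2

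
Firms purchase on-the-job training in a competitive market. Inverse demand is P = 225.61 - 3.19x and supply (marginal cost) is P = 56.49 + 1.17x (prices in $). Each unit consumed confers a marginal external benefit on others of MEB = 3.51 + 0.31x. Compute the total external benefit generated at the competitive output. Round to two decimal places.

$369.36

Market equilibrium (private): 56.49 + 1.17x = 225.61 - 3.19x → x_m = 38.7890.
Total external benefit = ∫₀^{x_m} (3.51 + 0.31x) dx = 3.51×38.7890 + ½×0.31×38.7890² = 369.3603.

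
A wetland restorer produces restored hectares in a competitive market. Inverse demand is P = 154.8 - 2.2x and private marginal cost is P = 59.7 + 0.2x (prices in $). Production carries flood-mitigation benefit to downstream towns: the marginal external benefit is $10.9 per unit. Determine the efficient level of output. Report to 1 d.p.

x* = 44.2

Social marginal cost = private MC − MEB = 48.8 + 0.2x.
Set SMC = demand: 48.8 + 0.2x = 154.8 - 2.2x → x* = 44.1667.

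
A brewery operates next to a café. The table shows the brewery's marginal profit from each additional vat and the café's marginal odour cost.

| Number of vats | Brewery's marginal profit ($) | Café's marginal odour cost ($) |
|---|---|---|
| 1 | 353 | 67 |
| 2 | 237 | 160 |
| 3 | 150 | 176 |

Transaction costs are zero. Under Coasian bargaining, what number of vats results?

Bargaining reaches the level where marginal profit last exceeds marginal odour cost.
That holds through level 2 (237 ≥ 160) but not at 3 (150 < 176).

2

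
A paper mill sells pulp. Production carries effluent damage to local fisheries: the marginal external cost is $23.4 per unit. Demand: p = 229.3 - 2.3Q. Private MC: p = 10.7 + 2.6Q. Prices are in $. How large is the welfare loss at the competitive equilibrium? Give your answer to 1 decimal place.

DWL = $55.9

Market equilibrium (private): 10.7 + 2.6Q = 229.3 - 2.3Q → Q_m = 44.6122.
Social marginal cost = private MC + MEC = 34.1 + 2.6Q.
Set SMC = demand: 34.1 + 2.6Q = 229.3 - 2.3Q → Q* = 39.8367.
The loss is the area between SMC and demand from Q* to Q_m; with linear curves that's a triangle of height MEC(Q_m).
DWL = ½ × 4.7755 × 23.4000 = 55.8734.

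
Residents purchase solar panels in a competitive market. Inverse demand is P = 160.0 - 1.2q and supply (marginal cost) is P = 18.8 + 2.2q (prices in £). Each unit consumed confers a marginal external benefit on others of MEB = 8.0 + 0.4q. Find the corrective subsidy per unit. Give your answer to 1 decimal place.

subsidy = £27.9 per unit

Social marginal benefit = demand + MEB = 168.0 - 0.8q.
Set SMB = MC: 168.0 - 0.8q = 18.8 + 2.2q → q* = 49.7333.
The Pigouvian subsidy equals MEB at q*: 8.0 + 0.4×49.7333 = 27.8933.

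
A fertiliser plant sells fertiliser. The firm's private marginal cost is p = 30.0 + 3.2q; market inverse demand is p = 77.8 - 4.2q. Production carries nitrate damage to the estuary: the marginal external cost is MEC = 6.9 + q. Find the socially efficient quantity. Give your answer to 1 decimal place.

Social marginal cost = private MC + MEC = 36.9 + 4.2q.
Set SMC = demand: 36.9 + 4.2q = 77.8 - 4.2q → q* = 4.8690.

q* = 4.9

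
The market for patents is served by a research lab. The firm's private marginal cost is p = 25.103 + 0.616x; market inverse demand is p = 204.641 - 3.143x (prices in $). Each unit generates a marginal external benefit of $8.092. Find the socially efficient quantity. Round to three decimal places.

Social marginal cost = private MC − MEB = 17.011 + 0.616x.
Set SMC = demand: 17.011 + 0.616x = 204.641 - 3.143x → x* = 49.9149.

x* = 49.915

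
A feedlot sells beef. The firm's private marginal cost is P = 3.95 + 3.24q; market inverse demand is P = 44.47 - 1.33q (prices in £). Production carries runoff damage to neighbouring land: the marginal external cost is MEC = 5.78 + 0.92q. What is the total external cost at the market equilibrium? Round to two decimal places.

Market equilibrium (private): 3.95 + 3.24q = 44.47 - 1.33q → q_m = 8.8665.
Total external cost = ∫₀^{q_m} (5.78 + 0.92q) dq = 5.78×8.8665 + ½×0.92×8.8665² = 87.4112.

£87.41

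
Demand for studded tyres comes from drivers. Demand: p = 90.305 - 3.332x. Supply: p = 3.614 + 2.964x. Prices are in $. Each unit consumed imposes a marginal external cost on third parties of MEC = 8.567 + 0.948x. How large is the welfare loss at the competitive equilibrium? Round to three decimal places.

Market equilibrium (private): 3.614 + 2.964x = 90.305 - 3.332x → x_m = 13.7692.
Social marginal benefit = demand − MEC = 81.738 - 4.280x.
Set SMB = MC: 81.738 - 4.280x = 3.614 + 2.964x → x* = 10.7846.
Between x* and x_m the wedge MC − SMB runs linearly from 0 to MEC(x_m), so the loss is a triangle.
DWL = ½ × 2.9846 × 21.6202 = 32.2638.

DWL = $32.264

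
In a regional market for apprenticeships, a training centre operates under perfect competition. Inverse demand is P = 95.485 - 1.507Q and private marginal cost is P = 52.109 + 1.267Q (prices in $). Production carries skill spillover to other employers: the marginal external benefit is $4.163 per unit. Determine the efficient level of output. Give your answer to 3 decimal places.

Q* = 17.137

Social marginal cost = private MC − MEB = 47.946 + 1.267Q.
Set SMC = demand: 47.946 + 1.267Q = 95.485 - 1.507Q → Q* = 17.1373.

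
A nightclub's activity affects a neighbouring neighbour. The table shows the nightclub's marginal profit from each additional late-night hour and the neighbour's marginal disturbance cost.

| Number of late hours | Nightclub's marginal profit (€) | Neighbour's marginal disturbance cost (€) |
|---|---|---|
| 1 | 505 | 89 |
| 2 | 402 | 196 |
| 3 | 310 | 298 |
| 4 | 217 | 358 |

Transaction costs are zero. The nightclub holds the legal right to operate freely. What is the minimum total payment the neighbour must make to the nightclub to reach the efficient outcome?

Left alone the nightclub would choose level 4 (marginal profit stays positive).
Efficient level: k* = 3 (marginal profit ≥ marginal disturbance cost through 3).
The neighbour must at least cover the nightclub's forgone profit from cutting 4→3: 217 = 217.

€217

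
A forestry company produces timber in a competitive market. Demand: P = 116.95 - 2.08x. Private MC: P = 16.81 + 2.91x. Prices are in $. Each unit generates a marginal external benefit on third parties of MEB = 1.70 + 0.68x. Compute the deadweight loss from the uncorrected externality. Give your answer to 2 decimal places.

DWL = $27.32

Market equilibrium (private): 16.81 + 2.91x = 116.95 - 2.08x → x_m = 20.0681.
Social marginal cost = private MC − MEB = 15.11 + 2.23x.
Set SMC = demand: 15.11 + 2.23x = 116.95 - 2.08x → x* = 23.6288.
The loss is the area between SMC and demand from x* to x_m; with linear curves that's a triangle of height MEB(x_m).
DWL = ½ × 3.5607 × 15.3463 = 27.3218.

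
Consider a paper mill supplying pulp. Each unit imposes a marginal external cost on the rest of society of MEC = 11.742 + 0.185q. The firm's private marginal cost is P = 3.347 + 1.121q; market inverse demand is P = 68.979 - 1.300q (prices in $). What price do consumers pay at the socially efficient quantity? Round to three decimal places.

Social marginal cost = private MC + MEC = 15.089 + 1.306q.
Set SMC = demand: 15.089 + 1.306q = 68.979 - 1.300q → q* = 20.6792.
Consumer price on the demand curve at q*: 68.979 − 1.300×20.6792 = 42.0960.

P = $42.096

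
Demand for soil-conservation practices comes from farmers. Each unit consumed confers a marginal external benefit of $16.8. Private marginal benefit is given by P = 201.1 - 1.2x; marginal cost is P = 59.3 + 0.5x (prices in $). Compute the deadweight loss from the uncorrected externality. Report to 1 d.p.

Market equilibrium (private): 59.3 + 0.5x = 201.1 - 1.2x → x_m = 83.4118.
Social marginal benefit = demand + MEB = 217.9 - 1.2x.
Set SMB = MC: 217.9 - 1.2x = 59.3 + 0.5x → x* = 93.2941.
The welfare-loss triangle has base |x_m − x*| and height MEB(x_m) (the vertical gap between SMB and MC is zero at x* and MEB at x_m).
DWL = ½ × 9.8823 × 16.8000 = 83.0113.

DWL = $83.0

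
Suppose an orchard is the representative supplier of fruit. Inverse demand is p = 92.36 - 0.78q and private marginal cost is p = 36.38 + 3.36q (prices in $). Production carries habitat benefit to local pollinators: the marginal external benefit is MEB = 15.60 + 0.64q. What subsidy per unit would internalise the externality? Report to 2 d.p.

subsidy = $28.69 per unit

Social marginal cost = private MC − MEB = 20.78 + 2.72q.
Set SMC = demand: 20.78 + 2.72q = 92.36 - 0.78q → q* = 20.4514.
The Pigouvian subsidy equals MEB at q*: 15.60 + 0.64×20.4514 = 28.6889.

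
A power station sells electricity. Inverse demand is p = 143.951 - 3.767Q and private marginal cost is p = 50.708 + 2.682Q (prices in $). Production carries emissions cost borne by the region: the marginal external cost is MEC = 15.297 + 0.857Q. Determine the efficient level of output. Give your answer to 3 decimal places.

Social marginal cost = private MC + MEC = 66.005 + 3.539Q.
Set SMC = demand: 66.005 + 3.539Q = 143.951 - 3.767Q → Q* = 10.6688.

Q* = 10.669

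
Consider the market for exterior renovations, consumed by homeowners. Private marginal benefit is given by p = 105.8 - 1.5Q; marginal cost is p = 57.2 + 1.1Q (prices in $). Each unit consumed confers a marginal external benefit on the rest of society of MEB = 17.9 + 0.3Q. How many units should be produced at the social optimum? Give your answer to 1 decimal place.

Q* = 28.9

Social marginal benefit = demand + MEB = 123.7 - 1.2Q.
Set SMB = MC: 123.7 - 1.2Q = 57.2 + 1.1Q → Q* = 28.9130.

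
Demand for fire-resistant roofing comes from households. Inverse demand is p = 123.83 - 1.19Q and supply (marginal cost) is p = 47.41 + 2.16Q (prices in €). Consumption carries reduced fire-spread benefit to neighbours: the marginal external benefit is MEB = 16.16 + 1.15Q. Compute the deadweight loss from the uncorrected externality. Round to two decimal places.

Market equilibrium (private): 47.41 + 2.16Q = 123.83 - 1.19Q → Q_m = 22.8119.
Social marginal benefit = demand + MEB = 139.99 - 0.04Q.
Set SMB = MC: 139.99 - 0.04Q = 47.41 + 2.16Q → Q* = 42.0818.
Between Q* and Q_m the wedge SMB − MC runs linearly from 0 to MEB(Q_m), so the loss is a triangle.
DWL = ½ × 19.2699 × 42.3937 = 408.4612.

DWL = €408.46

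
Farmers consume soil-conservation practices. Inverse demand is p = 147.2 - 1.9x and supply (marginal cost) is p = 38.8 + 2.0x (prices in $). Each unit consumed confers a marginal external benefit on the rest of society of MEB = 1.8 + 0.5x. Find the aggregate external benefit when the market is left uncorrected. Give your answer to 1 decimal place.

$243.2

Market equilibrium (private): 38.8 + 2.0x = 147.2 - 1.9x → x_m = 27.7949.
Total external benefit = ∫₀^{x_m} (1.8 + 0.5x) dx = 1.8×27.7949 + ½×0.5×27.7949² = 243.1699.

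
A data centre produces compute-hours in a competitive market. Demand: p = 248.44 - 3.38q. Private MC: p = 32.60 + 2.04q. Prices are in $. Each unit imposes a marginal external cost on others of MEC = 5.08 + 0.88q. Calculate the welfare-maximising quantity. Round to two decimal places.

Social marginal cost = private MC + MEC = 37.68 + 2.92q.
Set SMC = demand: 37.68 + 2.92q = 248.44 - 3.38q → q* = 33.4540.

q* = 33.45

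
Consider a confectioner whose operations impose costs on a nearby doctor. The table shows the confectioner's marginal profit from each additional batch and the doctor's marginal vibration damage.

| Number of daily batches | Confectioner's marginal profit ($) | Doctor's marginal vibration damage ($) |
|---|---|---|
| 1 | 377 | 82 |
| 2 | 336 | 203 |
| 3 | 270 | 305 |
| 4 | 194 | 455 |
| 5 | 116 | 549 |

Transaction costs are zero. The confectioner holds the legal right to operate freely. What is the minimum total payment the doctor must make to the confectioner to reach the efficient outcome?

$580

Left alone the confectioner would choose level 5 (marginal profit stays positive).
Efficient level: k* = 2 (marginal profit ≥ marginal vibration damage through 2).
The doctor must at least cover the confectioner's forgone profit from cutting 5→2: 270 + 194 + 116 = 580.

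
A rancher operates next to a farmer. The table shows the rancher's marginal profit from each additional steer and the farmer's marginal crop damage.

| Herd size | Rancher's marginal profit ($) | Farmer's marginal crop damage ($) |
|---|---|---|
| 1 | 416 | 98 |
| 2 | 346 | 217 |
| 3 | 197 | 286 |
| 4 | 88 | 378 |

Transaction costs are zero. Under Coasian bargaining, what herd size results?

2

Bargaining reaches the level where marginal profit last exceeds marginal crop damage.
That holds through level 2 (346 ≥ 217) but not at 3 (197 < 286).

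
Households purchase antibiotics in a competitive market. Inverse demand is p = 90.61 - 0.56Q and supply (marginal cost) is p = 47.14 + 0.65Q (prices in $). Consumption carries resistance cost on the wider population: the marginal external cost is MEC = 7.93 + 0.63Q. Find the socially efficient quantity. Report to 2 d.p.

Q* = 19.32

Social marginal benefit = demand − MEC = 82.68 - 1.19Q.
Set SMB = MC: 82.68 - 1.19Q = 47.14 + 0.65Q → Q* = 19.3152.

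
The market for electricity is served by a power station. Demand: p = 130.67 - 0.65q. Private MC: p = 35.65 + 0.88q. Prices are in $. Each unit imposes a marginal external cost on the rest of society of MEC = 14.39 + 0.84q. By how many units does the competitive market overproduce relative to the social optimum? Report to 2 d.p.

28.08 units

Market equilibrium (private): 35.65 + 0.88q = 130.67 - 0.65q → q_m = 62.1046.
Social marginal cost = private MC + MEC = 50.04 + 1.72q.
Set SMC = demand: 50.04 + 1.72q = 130.67 - 0.65q → q* = 34.0211.
Gap = |62.1046 − 34.0211| = 28.0835.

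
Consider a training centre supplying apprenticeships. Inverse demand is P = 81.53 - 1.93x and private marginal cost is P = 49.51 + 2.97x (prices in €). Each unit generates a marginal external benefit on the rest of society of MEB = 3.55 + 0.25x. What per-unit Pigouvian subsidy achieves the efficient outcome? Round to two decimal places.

Social marginal cost = private MC − MEB = 45.96 + 2.72x.
Set SMC = demand: 45.96 + 2.72x = 81.53 - 1.93x → x* = 7.6495.
The Pigouvian subsidy equals MEB at x*: 3.55 + 0.25×7.6495 = 5.4624.

subsidy = €5.46 per unit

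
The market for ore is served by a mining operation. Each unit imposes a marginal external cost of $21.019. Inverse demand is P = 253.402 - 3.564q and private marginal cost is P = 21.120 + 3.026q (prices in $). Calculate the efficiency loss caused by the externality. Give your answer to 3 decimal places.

DWL = $33.520

Market equilibrium (private): 21.120 + 3.026q = 253.402 - 3.564q → q_m = 35.2476.
Social marginal cost = private MC + MEC = 42.139 + 3.026q.
Set SMC = demand: 42.139 + 3.026q = 253.402 - 3.564q → q* = 32.0581.
Between q* and q_m the wedge SMC − demand runs linearly from 0 to MEC(q_m), so the loss is a triangle.
DWL = ½ × 3.1895 × 21.0190 = 33.5201.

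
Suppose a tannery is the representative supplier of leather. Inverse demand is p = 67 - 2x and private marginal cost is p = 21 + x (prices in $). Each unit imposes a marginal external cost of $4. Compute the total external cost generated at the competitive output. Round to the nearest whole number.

$61

Market equilibrium (private): 21 + x = 67 - 2x → x_m = 15.3333.
Total external cost = MEC × x_m = 4 × 15.3333 = 61.3332.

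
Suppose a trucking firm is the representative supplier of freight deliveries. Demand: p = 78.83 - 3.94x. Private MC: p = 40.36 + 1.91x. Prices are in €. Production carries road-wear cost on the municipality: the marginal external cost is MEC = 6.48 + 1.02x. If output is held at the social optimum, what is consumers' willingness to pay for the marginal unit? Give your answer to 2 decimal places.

P = €60.48

Social marginal cost = private MC + MEC = 46.84 + 2.93x.
Set SMC = demand: 46.84 + 2.93x = 78.83 - 3.94x → x* = 4.6565.
Consumer price on the demand curve at x*: 78.83 − 3.94×4.6565 = 60.4834.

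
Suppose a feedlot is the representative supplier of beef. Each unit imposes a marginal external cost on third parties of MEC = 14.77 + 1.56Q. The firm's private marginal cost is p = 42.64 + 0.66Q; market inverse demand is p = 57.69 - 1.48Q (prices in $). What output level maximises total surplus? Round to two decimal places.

Social marginal cost = private MC + MEC = 57.41 + 2.22Q.
Set SMC = demand: 57.41 + 2.22Q = 57.69 - 1.48Q → Q* = 0.0757.

Q* = 0.08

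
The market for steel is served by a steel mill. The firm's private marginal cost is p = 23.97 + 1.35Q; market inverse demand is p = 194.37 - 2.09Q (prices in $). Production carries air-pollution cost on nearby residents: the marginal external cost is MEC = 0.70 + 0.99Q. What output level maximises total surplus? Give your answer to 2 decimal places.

Q* = 38.31

Social marginal cost = private MC + MEC = 24.67 + 2.34Q.
Set SMC = demand: 24.67 + 2.34Q = 194.37 - 2.09Q → Q* = 38.3070.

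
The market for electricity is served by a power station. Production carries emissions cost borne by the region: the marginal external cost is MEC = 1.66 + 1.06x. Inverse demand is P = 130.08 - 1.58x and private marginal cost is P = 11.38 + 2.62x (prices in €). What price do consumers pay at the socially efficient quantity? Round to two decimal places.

Social marginal cost = private MC + MEC = 13.04 + 3.68x.
Set SMC = demand: 13.04 + 3.68x = 130.08 - 1.58x → x* = 22.2510.
Consumer price on the demand curve at x*: 130.08 − 1.58×22.2510 = 94.9234.

P = €94.92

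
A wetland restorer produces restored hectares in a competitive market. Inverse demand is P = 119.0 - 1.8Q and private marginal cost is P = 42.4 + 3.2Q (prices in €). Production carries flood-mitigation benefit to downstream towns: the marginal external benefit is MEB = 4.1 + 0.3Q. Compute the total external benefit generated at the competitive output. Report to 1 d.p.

€98.0

Market equilibrium (private): 42.4 + 3.2Q = 119.0 - 1.8Q → Q_m = 15.3200.
Total external benefit = ∫₀^{Q_m} (4.1 + 0.3Q) dQ = 4.1×15.3200 + ½×0.3×15.3200² = 98.0174.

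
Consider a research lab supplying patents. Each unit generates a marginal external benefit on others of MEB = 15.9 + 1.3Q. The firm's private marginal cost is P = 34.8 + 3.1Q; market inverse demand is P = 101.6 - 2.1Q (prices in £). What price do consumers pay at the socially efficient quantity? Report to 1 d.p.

Social marginal cost = private MC − MEB = 18.9 + 1.8Q.
Set SMC = demand: 18.9 + 1.8Q = 101.6 - 2.1Q → Q* = 21.2051.
Consumer price on the demand curve at Q*: 101.6 − 2.1×21.2051 = 57.0693.

P = £57.1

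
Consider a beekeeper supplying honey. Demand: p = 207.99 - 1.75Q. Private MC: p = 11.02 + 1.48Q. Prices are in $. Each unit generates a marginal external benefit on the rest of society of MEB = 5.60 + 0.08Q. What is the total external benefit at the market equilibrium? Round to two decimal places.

Market equilibrium (private): 11.02 + 1.48Q = 207.99 - 1.75Q → Q_m = 60.9814.
Total external benefit = ∫₀^{Q_m} (5.60 + 0.08Q) dQ = 5.60×60.9814 + ½×0.08×60.9814² = 490.2451.

$490.25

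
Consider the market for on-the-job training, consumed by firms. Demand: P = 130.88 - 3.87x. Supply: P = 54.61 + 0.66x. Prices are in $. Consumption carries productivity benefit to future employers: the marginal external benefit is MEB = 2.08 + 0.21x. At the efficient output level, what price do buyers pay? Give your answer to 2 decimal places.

Social marginal benefit = demand + MEB = 132.96 - 3.66x.
Set SMB = MC: 132.96 - 3.66x = 54.61 + 0.66x → x* = 18.1366.
Consumer price on the demand curve at x*: 130.88 − 3.87×18.1366 = 60.6914.

P = $60.69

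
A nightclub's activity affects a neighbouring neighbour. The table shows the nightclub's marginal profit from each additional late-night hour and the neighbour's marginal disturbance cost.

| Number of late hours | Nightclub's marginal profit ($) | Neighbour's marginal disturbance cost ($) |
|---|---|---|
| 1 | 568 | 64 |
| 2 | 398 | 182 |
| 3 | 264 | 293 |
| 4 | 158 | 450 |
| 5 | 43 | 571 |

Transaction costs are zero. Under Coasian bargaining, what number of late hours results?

Bargaining reaches the level where marginal profit last exceeds marginal disturbance cost.
That holds through level 2 (398 ≥ 182) but not at 3 (264 < 293).

2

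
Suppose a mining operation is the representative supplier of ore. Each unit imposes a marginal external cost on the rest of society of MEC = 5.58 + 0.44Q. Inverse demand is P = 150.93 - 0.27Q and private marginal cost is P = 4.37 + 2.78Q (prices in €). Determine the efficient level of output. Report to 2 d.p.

Q* = 40.40

Social marginal cost = private MC + MEC = 9.95 + 3.22Q.
Set SMC = demand: 9.95 + 3.22Q = 150.93 - 0.27Q → Q* = 40.3954.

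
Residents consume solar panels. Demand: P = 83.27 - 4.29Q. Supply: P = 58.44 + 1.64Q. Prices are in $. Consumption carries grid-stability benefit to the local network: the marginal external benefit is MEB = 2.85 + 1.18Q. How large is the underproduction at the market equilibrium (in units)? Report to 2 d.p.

Market equilibrium (private): 58.44 + 1.64Q = 83.27 - 4.29Q → Q_m = 4.1872.
Social marginal benefit = demand + MEB = 86.12 - 3.11Q.
Set SMB = MC: 86.12 - 3.11Q = 58.44 + 1.64Q → Q* = 5.8274.
Gap = |4.1872 − 5.8274| = 1.6402.

1.64 units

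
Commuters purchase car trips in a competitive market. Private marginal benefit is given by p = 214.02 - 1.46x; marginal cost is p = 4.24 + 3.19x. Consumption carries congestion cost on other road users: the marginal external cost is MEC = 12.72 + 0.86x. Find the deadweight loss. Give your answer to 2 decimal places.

Market equilibrium (private): 4.24 + 3.19x = 214.02 - 1.46x → x_m = 45.1140.
Social marginal benefit = demand − MEC = 201.30 - 2.32x.
Set SMB = MC: 201.30 - 2.32x = 4.24 + 3.19x → x* = 35.7641.
Height of the DWL triangle at x_m is MC(x_m) − SMB(x_m) = MEC(x_m) = 51.5180.
DWL = ½ × 9.3499 × 51.5180 = 240.8441.

DWL = 240.84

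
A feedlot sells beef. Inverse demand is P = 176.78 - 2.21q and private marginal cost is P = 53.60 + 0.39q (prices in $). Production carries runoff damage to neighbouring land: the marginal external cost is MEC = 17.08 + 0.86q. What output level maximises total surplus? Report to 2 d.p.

q* = 30.66

Social marginal cost = private MC + MEC = 70.68 + 1.25q.
Set SMC = demand: 70.68 + 1.25q = 176.78 - 2.21q → q* = 30.6647.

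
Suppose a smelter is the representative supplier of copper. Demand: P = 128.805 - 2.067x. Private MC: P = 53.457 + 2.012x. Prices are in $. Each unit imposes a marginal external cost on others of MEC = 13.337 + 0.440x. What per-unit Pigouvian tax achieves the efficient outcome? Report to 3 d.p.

tax = $19.375 per unit

Social marginal cost = private MC + MEC = 66.794 + 2.452x.
Set SMC = demand: 66.794 + 2.452x = 128.805 - 2.067x → x* = 13.7223.
The Pigouvian tax equals MEC at x*: 13.337 + 0.440×13.7223 = 19.3748.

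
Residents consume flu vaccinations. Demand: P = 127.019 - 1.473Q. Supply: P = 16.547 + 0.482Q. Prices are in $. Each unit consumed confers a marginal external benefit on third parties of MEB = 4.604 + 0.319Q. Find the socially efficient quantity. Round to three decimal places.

Q* = 70.340

Social marginal benefit = demand + MEB = 131.623 - 1.154Q.
Set SMB = MC: 131.623 - 1.154Q = 16.547 + 0.482Q → Q* = 70.3399.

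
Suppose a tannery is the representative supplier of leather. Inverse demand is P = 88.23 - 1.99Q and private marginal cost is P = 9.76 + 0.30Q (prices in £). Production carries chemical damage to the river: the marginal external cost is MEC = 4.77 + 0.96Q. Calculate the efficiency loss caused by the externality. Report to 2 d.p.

DWL = £218.26

Market equilibrium (private): 9.76 + 0.30Q = 88.23 - 1.99Q → Q_m = 34.2664.
Social marginal cost = private MC + MEC = 14.53 + 1.26Q.
Set SMC = demand: 14.53 + 1.26Q = 88.23 - 1.99Q → Q* = 22.6769.
The loss is the area between SMC and demand from Q* to Q_m; with linear curves that's a triangle of height MEC(Q_m).
DWL = ½ × 11.5895 × 37.6657 = 218.2633.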